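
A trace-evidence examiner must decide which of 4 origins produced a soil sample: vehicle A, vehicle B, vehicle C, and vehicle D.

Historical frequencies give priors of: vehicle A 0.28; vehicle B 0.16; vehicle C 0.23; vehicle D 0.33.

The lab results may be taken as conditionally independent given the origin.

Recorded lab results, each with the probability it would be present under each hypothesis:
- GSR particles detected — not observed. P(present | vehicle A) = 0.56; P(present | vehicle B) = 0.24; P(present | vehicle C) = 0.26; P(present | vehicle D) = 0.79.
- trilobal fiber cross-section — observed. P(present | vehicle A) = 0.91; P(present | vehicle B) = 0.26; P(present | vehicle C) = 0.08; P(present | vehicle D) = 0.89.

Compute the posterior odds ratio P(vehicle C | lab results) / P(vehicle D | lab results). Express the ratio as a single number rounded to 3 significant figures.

Posterior odds equal prior odds times the likelihood ratio; only the two competing hypotheses matter (using 1 − P(present | H) for each absent lab result).
  vehicle C: 0.23 × (1 − 0.26) × 0.08 = 0.013616
  vehicle D: 0.33 × (1 − 0.79) × 0.89 = 0.061677
Posterior odds = 0.013616 / 0.061677 ≈ 0.221.

0.221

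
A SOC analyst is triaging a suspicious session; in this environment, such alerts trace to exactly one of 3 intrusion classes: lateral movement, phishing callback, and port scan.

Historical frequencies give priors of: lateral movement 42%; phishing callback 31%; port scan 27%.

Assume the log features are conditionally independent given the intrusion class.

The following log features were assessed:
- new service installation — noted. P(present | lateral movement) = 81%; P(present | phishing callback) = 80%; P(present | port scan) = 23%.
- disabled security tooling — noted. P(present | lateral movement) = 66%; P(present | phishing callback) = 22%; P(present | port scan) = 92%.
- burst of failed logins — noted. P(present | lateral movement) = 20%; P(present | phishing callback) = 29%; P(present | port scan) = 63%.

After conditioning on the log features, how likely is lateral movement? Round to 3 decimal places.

For each hypothesis, the unnormalized posterior weight is prior × product of the log feature likelihoods:
  lateral movement: 0.42 × 0.81 × 0.66 × 0.20 = 0.044906
  phishing callback: 0.31 × 0.80 × 0.22 × 0.29 = 0.015822
  port scan: 0.27 × 0.23 × 0.92 × 0.63 = 0.035993
Marginal likelihood of the evidence = 0.096722.
P(lateral movement | evidence) = 0.044906 / 0.096722 ≈ 0.464.

0.464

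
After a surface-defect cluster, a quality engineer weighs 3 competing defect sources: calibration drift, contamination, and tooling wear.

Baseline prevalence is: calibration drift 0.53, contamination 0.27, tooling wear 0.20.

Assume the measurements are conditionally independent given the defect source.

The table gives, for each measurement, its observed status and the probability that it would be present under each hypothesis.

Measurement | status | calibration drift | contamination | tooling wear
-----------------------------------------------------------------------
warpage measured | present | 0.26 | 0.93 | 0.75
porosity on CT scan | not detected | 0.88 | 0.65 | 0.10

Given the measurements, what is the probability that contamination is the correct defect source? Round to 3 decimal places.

0.367

For each hypothesis, the unnormalized posterior weight is prior × product of the measurement likelihoods (using 1 − P(present | H) for each absent measurement):
  calibration drift: 0.53 × 0.26 × (1 − 0.88) = 0.016536
  contamination: 0.27 × 0.93 × (1 − 0.65) = 0.087885
  tooling wear: 0.20 × 0.75 × (1 − 0.10) = 0.135
Normalizing constant Z = 0.016536 + 0.087885 + 0.135 = 0.23942.
P(contamination | evidence) = 0.087885 / 0.23942 ≈ 0.367.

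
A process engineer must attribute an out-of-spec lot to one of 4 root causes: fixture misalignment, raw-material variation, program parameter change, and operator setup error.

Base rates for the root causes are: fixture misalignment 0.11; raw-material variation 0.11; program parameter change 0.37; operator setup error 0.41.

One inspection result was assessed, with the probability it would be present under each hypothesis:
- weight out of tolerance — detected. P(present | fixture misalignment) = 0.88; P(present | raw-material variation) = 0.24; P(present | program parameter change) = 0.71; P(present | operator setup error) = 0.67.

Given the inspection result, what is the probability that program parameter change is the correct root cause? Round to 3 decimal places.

0.398

By Bayes' rule, the unnormalized weight for each hypothesis is prior × likelihood:
  fixture misalignment: 0.11 × 0.88 = 0.0968
  raw-material variation: 0.11 × 0.24 = 0.0264
  program parameter change: 0.37 × 0.71 = 0.2627
  operator setup error: 0.41 × 0.67 = 0.2747
The unnormalized weights sum to 0.6606.
P(program parameter change | evidence) = 0.2627 / 0.6606 ≈ 0.398.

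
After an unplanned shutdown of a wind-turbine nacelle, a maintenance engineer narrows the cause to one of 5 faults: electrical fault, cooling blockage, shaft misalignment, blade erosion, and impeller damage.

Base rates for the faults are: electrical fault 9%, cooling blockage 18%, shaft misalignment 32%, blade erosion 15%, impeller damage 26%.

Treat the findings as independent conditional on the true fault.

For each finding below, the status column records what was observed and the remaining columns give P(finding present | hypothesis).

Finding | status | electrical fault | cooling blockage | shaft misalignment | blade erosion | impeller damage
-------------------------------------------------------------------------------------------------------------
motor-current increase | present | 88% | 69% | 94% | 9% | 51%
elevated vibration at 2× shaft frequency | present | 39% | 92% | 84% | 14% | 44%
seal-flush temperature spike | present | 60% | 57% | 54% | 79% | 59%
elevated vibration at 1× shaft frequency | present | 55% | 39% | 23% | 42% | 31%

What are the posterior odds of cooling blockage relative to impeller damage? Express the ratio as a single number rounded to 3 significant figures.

2.38

Posterior odds equal prior odds times the likelihood ratio; only the two competing hypotheses matter.
  cooling blockage: 0.18 × 0.69 × 0.92 × 0.57 × 0.39 = 0.025401
  impeller damage: 0.26 × 0.51 × 0.44 × 0.59 × 0.31 = 0.010671
Posterior odds = 0.025401 / 0.010671 ≈ 2.38.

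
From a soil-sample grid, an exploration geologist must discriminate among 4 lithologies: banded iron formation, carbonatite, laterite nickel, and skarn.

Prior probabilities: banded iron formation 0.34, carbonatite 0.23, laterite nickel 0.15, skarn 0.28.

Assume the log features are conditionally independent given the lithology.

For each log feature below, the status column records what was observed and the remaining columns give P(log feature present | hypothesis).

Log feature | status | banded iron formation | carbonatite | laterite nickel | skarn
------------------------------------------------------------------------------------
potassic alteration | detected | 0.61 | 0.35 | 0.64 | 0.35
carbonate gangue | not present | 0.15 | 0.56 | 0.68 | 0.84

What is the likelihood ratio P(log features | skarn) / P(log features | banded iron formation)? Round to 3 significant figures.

Take the product of per-log feature likelihoods under each hypothesis (using 1 − P(present | H) for each absent log feature), then divide.
  skarn: 0.35 × (1 − 0.84) = 0.056
  banded iron formation: 0.61 × (1 − 0.15) = 0.5185
Bayes factor = 0.056 / 0.5185 ≈ 0.108

0.108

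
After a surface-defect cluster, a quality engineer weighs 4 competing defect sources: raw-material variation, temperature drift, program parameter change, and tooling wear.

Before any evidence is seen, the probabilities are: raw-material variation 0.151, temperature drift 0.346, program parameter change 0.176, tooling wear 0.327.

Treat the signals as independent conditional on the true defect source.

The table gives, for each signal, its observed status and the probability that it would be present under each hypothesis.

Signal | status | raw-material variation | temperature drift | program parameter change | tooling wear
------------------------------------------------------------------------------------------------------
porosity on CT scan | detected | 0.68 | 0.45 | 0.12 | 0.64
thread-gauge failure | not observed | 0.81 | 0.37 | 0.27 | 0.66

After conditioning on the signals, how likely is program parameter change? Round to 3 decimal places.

0.076

By Bayes' rule with conditional independence, the unnormalized weight for each hypothesis is prior × ∏ likelihoods (using 1 − P(present | H) for each absent signal):
  raw-material variation: 0.151 × 0.68 × (1 − 0.81) = 0.019509
  temperature drift: 0.346 × 0.45 × (1 − 0.37) = 0.098091
  program parameter change: 0.176 × 0.12 × (1 − 0.27) = 0.015418
  tooling wear: 0.327 × 0.64 × (1 − 0.66) = 0.071155
Normalizing constant Z = 0.019509 + 0.098091 + 0.015418 + 0.071155 = 0.20417.
P(program parameter change | evidence) = 0.015418 / 0.20417 ≈ 0.076.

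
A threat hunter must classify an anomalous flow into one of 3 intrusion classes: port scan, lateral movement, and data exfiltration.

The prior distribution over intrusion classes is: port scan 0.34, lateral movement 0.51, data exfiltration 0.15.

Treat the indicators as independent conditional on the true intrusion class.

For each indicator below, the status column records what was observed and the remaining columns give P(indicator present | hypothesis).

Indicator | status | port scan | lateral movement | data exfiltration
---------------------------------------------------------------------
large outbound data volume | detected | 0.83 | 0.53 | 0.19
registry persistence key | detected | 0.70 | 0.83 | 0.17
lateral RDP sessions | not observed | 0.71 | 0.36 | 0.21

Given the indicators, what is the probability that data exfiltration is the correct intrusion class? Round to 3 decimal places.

By Bayes' rule with conditional independence, the unnormalized weight for each hypothesis is prior × ∏ likelihoods (using 1 − P(present | H) for each absent indicator):
  port scan: 0.34 × 0.83 × 0.70 × (1 − 0.71) = 0.057287
  lateral movement: 0.51 × 0.53 × 0.83 × (1 − 0.36) = 0.14358
  data exfiltration: 0.15 × 0.19 × 0.17 × (1 − 0.21) = 0.0038276
The unnormalized weights sum to 0.2047.
P(data exfiltration | evidence) = 0.0038276 / 0.2047 ≈ 0.019.

0.019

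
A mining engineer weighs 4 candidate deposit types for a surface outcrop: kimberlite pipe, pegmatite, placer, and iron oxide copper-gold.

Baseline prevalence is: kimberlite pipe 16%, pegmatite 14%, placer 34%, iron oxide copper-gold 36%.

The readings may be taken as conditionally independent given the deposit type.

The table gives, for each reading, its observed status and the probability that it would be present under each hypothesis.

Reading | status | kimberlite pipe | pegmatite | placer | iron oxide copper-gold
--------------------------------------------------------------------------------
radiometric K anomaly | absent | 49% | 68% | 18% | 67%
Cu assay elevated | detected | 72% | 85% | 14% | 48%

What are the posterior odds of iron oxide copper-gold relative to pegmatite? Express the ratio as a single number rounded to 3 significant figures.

Posterior odds equal prior odds times the likelihood ratio; only the two competing hypotheses matter (using 1 − P(present | H) for each absent reading).
  iron oxide copper-gold: 0.36 × (1 − 0.67) × 0.48 = 0.057024
  pegmatite: 0.14 × (1 − 0.68) × 0.85 = 0.03808
Posterior odds = 0.057024 / 0.03808 ≈ 1.50.

1.50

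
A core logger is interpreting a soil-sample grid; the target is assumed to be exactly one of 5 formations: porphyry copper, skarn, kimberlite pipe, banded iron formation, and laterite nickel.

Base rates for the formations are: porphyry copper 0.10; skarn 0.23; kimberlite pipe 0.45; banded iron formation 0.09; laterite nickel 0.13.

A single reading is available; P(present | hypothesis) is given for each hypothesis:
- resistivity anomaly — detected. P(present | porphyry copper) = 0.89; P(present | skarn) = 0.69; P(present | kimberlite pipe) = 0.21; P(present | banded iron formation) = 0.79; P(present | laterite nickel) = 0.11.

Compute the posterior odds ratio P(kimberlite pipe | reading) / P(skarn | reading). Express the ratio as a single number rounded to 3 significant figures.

0.595

The normalizing constant cancels in an odds ratio, so compute prior × likelihood for the two hypotheses only:
  kimberlite pipe: 0.45 × 0.21 = 0.0945
  skarn: 0.23 × 0.69 = 0.1587
Posterior odds = 0.0945 / 0.1587 ≈ 0.595.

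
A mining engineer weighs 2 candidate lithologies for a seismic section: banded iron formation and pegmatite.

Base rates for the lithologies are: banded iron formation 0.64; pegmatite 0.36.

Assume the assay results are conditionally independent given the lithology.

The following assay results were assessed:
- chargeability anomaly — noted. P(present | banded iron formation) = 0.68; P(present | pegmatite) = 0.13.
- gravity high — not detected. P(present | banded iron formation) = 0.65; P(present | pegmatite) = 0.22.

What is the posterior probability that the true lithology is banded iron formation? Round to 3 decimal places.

For each hypothesis, the unnormalized posterior weight is prior × product of the assay result likelihoods (using 1 − P(present | H) for each absent assay result):
  banded iron formation: 0.64 × 0.68 × (1 − 0.65) = 0.15232
  pegmatite: 0.36 × 0.13 × (1 − 0.22) = 0.036504
Marginal likelihood of the evidence = 0.18882.
P(banded iron formation | evidence) = 0.15232 / 0.18882 ≈ 0.807.

0.807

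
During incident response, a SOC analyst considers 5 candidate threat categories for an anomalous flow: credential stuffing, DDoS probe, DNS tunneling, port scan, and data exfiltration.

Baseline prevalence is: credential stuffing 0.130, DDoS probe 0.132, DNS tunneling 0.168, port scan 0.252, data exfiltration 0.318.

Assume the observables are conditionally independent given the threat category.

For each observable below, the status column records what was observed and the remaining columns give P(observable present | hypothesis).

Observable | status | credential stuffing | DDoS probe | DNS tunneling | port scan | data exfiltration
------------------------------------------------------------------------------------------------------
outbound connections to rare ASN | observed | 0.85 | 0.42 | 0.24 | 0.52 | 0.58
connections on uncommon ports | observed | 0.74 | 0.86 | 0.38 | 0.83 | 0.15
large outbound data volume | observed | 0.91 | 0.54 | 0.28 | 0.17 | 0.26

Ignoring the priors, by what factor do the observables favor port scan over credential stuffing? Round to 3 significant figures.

0.128

Joint likelihood of the observable pattern under each hypothesis:
  port scan: 0.52 × 0.83 × 0.17 = 0.073372
  credential stuffing: 0.85 × 0.74 × 0.91 = 0.57239
Bayes factor = 0.073372 / 0.57239 ≈ 0.128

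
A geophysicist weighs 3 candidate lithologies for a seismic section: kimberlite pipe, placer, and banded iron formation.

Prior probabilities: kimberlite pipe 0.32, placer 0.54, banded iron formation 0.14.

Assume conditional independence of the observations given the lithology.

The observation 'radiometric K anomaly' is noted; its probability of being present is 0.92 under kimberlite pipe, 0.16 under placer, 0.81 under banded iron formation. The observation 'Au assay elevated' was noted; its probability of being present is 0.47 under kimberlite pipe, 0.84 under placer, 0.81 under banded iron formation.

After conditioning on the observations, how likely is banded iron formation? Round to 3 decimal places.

0.303

For each hypothesis, the unnormalized posterior weight is prior × product of the observation likelihoods:
  kimberlite pipe: 0.32 × 0.92 × 0.47 = 0.13837
  placer: 0.54 × 0.16 × 0.84 = 0.072576
  banded iron formation: 0.14 × 0.81 × 0.81 = 0.091854
Marginal likelihood of the evidence = 0.3028.
P(banded iron formation | evidence) = 0.091854 / 0.3028 ≈ 0.303.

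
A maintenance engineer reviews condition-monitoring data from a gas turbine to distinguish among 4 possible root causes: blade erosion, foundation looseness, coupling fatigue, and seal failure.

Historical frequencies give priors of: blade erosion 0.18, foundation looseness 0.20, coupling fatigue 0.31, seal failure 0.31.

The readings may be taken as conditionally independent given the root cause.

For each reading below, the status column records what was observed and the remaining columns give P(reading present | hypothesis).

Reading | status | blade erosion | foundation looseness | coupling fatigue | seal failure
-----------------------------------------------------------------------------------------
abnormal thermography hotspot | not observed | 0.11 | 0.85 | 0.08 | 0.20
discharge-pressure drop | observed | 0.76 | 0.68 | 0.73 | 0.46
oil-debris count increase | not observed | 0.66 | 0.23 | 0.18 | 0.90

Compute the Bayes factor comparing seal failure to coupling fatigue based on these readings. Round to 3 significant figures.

Joint likelihood of the reading pattern under each hypothesis (using 1 − P(present | H) for each absent reading):
  seal failure: (1 − 0.20) × 0.46 × (1 − 0.90) = 0.0368
  coupling fatigue: (1 − 0.08) × 0.73 × (1 − 0.18) = 0.55071
Bayes factor = 0.0368 / 0.55071 ≈ 0.0668

0.0668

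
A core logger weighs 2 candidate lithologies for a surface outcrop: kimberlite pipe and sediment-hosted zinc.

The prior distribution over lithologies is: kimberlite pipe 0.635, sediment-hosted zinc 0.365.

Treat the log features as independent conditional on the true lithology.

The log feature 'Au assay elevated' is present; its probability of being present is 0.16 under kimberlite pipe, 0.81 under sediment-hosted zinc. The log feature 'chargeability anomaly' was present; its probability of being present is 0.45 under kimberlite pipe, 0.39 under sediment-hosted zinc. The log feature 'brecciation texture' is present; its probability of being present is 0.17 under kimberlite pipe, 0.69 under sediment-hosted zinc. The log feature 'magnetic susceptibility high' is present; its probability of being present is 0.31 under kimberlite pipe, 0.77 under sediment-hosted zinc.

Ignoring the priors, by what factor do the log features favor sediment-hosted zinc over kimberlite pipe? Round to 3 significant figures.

Joint likelihood of the log feature pattern under each hypothesis:
  sediment-hosted zinc: 0.81 × 0.39 × 0.69 × 0.77 = 0.16784
  kimberlite pipe: 0.16 × 0.45 × 0.17 × 0.31 = 0.0037944
Bayes factor = 0.16784 / 0.0037944 ≈ 44.2

44.2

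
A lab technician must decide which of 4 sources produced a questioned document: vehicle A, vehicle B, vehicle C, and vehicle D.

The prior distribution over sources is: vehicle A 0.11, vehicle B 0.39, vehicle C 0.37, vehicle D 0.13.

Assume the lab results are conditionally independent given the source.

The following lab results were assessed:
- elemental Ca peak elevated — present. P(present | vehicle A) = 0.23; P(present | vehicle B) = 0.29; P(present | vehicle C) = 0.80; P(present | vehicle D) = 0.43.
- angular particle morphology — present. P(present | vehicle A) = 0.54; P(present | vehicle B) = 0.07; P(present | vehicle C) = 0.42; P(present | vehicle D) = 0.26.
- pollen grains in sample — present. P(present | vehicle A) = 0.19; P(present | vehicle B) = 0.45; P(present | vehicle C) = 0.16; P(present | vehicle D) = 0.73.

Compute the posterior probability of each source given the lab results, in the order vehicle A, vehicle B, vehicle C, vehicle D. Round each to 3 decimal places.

By Bayes' rule with conditional independence, the unnormalized weight for each hypothesis is prior × ∏ likelihoods:
  vehicle A: 0.11 × 0.23 × 0.54 × 0.19 = 0.0025958
  vehicle B: 0.39 × 0.29 × 0.07 × 0.45 = 0.0035627
  vehicle C: 0.37 × 0.80 × 0.42 × 0.16 = 0.019891
  vehicle D: 0.13 × 0.43 × 0.26 × 0.73 = 0.01061
The unnormalized weights sum to 0.036659.
P(vehicle A | evidence) = 0.0025958 / 0.036659 ≈ 0.071
P(vehicle B | evidence) = 0.0035627 / 0.036659 ≈ 0.097
P(vehicle C | evidence) = 0.019891 / 0.036659 ≈ 0.543
P(vehicle D | evidence) = 0.01061 / 0.036659 ≈ 0.289

0.071, 0.097, 0.543, 0.289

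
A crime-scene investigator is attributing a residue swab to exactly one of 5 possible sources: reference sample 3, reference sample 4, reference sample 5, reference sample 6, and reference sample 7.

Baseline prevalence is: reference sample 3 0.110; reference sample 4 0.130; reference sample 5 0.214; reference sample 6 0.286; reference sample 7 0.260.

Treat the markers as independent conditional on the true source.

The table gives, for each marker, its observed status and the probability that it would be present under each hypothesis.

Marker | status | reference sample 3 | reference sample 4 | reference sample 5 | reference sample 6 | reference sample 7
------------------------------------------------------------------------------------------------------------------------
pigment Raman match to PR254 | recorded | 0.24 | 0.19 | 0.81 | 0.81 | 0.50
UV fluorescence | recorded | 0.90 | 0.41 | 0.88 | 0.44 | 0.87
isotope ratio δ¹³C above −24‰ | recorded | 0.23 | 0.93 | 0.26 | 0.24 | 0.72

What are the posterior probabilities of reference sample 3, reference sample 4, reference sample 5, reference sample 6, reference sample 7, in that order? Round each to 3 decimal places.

For each hypothesis, the unnormalized posterior weight is prior × product of the marker likelihoods:
  reference sample 3: 0.110 × 0.24 × 0.90 × 0.23 = 0.0054648
  reference sample 4: 0.130 × 0.19 × 0.41 × 0.93 = 0.0094181
  reference sample 5: 0.214 × 0.81 × 0.88 × 0.26 = 0.03966
  reference sample 6: 0.286 × 0.81 × 0.44 × 0.24 = 0.024463
  reference sample 7: 0.260 × 0.50 × 0.87 × 0.72 = 0.081432
The unnormalized weights sum to 0.16044.
P(reference sample 3 | evidence) = 0.0054648 / 0.16044 ≈ 0.034
P(reference sample 4 | evidence) = 0.0094181 / 0.16044 ≈ 0.059
P(reference sample 5 | evidence) = 0.03966 / 0.16044 ≈ 0.247
P(reference sample 6 | evidence) = 0.024463 / 0.16044 ≈ 0.152
P(reference sample 7 | evidence) = 0.081432 / 0.16044 ≈ 0.508

0.034, 0.059, 0.247, 0.152, 0.508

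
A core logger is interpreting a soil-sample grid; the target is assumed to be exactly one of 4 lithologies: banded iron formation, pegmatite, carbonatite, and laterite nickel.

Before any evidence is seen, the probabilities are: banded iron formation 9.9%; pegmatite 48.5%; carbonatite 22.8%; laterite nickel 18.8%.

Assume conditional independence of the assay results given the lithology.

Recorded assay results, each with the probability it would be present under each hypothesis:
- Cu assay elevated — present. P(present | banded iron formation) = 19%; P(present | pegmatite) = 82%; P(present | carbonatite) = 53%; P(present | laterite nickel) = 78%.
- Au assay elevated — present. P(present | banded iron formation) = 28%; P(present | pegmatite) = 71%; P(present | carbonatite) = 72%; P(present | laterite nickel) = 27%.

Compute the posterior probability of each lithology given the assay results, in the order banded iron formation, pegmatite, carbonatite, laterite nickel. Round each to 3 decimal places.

Multiply each prior by the joint likelihood of the assay result pattern:
  banded iron formation: 0.099 × 0.19 × 0.28 = 0.0052668
  pegmatite: 0.485 × 0.82 × 0.71 = 0.28237
  carbonatite: 0.228 × 0.53 × 0.72 = 0.087005
  laterite nickel: 0.188 × 0.78 × 0.27 = 0.039593
Marginal likelihood of the evidence = 0.41423.
P(banded iron formation | evidence) = 0.0052668 / 0.41423 ≈ 0.013
P(pegmatite | evidence) = 0.28237 / 0.41423 ≈ 0.682
P(carbonatite | evidence) = 0.087005 / 0.41423 ≈ 0.210
P(laterite nickel | evidence) = 0.039593 / 0.41423 ≈ 0.096

0.013, 0.682, 0.210, 0.096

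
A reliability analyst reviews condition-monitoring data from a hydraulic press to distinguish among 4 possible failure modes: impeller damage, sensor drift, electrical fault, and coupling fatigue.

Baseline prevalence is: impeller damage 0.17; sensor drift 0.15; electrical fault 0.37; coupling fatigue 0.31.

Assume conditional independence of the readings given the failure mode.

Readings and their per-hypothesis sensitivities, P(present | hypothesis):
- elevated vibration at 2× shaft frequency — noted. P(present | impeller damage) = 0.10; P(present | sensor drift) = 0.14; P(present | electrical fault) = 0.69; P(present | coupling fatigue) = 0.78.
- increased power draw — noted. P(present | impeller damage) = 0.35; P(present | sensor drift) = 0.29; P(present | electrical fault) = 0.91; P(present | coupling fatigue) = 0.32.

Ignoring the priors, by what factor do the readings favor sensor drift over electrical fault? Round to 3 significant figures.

Joint likelihood of the reading pattern under each hypothesis:
  sensor drift: 0.14 × 0.29 = 0.0406
  electrical fault: 0.69 × 0.91 = 0.6279
Bayes factor = 0.0406 / 0.6279 ≈ 0.0647

0.0647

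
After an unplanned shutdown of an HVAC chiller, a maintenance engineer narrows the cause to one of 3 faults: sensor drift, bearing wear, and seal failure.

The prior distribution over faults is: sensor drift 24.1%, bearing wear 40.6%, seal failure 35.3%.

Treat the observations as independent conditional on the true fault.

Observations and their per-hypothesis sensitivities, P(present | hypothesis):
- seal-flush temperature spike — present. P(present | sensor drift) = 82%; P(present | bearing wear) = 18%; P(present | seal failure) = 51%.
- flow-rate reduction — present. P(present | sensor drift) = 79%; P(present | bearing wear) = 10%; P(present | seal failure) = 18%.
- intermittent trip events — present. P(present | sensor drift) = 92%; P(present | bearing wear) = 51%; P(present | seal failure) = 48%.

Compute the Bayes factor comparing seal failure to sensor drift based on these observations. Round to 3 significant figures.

Joint likelihood of the evidence pattern under each hypothesis:
  seal failure: 0.51 × 0.18 × 0.48 = 0.044064
  sensor drift: 0.82 × 0.79 × 0.92 = 0.59598
Bayes factor = 0.044064 / 0.59598 ≈ 0.0739

0.0739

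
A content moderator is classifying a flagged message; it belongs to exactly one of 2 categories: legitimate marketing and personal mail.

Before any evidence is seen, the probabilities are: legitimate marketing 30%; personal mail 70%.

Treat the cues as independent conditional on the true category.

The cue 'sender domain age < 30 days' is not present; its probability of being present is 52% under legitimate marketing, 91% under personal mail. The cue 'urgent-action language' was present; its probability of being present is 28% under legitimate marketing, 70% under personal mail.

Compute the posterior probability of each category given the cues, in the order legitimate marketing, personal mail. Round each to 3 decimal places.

By Bayes' rule with conditional independence, the unnormalized weight for each hypothesis is prior × ∏ likelihoods (using 1 − P(present | H) for each absent cue):
  legitimate marketing: 0.300 × (1 − 0.52) × 0.28 = 0.04032
  personal mail: 0.700 × (1 − 0.91) × 0.70 = 0.0441
Normalizing constant Z = 0.04032 + 0.0441 = 0.08442.
P(legitimate marketing | evidence) = 0.04032 / 0.08442 ≈ 0.478
P(personal mail | evidence) = 0.0441 / 0.08442 ≈ 0.522

0.478, 0.522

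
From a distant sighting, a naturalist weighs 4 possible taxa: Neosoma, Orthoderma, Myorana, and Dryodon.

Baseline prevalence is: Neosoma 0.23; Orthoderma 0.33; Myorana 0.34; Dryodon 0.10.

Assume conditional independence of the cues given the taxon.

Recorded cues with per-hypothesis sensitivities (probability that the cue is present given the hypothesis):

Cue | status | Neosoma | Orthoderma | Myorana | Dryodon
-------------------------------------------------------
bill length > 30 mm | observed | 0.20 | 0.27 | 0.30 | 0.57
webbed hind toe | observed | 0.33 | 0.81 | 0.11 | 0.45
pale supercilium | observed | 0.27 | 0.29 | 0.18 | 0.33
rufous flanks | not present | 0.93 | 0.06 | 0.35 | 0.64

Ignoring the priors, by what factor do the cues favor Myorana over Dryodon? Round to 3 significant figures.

Take the product of per-cue likelihoods under each hypothesis (using 1 − P(present | H) for each absent cue), then divide.
  Myorana: 0.30 × 0.11 × 0.18 × (1 − 0.35) = 0.003861
  Dryodon: 0.57 × 0.45 × 0.33 × (1 − 0.64) = 0.030472
Bayes factor = 0.003861 / 0.030472 ≈ 0.127

0.127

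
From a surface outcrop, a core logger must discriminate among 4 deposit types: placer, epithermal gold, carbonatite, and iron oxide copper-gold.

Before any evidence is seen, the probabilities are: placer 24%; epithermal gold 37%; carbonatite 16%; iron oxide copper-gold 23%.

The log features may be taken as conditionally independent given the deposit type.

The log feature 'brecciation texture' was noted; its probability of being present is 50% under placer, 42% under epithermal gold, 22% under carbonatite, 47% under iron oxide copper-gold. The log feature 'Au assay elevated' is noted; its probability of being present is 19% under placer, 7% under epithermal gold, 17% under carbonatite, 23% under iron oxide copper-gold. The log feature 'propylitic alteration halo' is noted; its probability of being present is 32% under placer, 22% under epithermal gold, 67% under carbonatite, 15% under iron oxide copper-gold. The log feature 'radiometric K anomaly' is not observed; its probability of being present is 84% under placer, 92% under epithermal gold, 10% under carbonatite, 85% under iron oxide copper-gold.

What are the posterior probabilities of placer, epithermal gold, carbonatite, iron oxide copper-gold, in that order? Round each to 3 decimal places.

For each hypothesis, the unnormalized posterior weight is prior × product of the log feature likelihoods (using 1 − P(present | H) for each absent log feature):
  placer: 0.24 × 0.50 × 0.19 × 0.32 × (1 − 0.84) = 0.0011674
  epithermal gold: 0.37 × 0.42 × 0.07 × 0.22 × (1 − 0.92) = 0.00019145
  carbonatite: 0.16 × 0.22 × 0.17 × 0.67 × (1 − 0.10) = 0.0036084
  iron oxide copper-gold: 0.23 × 0.47 × 0.23 × 0.15 × (1 − 0.85) = 0.00055942
Normalizing constant Z = 0.0011674 + 0.00019145 + 0.0036084 + 0.00055942 = 0.0055266.
P(placer | evidence) = 0.0011674 / 0.0055266 ≈ 0.211
P(epithermal gold | evidence) = 0.00019145 / 0.0055266 ≈ 0.035
P(carbonatite | evidence) = 0.0036084 / 0.0055266 ≈ 0.653
P(iron oxide copper-gold | evidence) = 0.00055942 / 0.0055266 ≈ 0.101

0.211, 0.035, 0.653, 0.101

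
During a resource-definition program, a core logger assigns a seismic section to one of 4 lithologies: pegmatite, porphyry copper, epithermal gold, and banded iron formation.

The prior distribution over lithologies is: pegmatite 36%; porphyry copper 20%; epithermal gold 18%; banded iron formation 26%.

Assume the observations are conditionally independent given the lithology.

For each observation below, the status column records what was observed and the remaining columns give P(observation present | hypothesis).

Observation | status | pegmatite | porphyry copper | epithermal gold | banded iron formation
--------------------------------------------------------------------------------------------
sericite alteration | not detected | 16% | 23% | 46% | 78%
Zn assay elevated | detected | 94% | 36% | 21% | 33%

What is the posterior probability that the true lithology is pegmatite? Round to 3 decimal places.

By Bayes' rule with conditional independence, the unnormalized weight for each hypothesis is prior × ∏ likelihoods (using 1 − P(present | H) for each absent observation):
  pegmatite: 0.36 × (1 − 0.16) × 0.94 = 0.28426
  porphyry copper: 0.20 × (1 − 0.23) × 0.36 = 0.05544
  epithermal gold: 0.18 × (1 − 0.46) × 0.21 = 0.020412
  banded iron formation: 0.26 × (1 − 0.78) × 0.33 = 0.018876
Marginal likelihood of the evidence = 0.37898.
P(pegmatite | evidence) = 0.28426 / 0.37898 ≈ 0.750.

0.750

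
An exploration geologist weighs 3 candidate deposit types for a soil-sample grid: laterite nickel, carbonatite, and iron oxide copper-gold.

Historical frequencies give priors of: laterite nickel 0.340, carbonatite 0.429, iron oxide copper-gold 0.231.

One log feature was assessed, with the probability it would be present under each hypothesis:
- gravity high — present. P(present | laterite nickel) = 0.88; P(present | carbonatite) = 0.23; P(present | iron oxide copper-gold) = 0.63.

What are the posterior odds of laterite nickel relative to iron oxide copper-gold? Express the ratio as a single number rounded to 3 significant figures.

The normalizing constant cancels in an odds ratio, so compute prior × likelihood for the two hypotheses only:
  laterite nickel: 0.340 × 0.88 = 0.2992
  iron oxide copper-gold: 0.231 × 0.63 = 0.14553
Posterior odds = 0.2992 / 0.14553 ≈ 2.06.

2.06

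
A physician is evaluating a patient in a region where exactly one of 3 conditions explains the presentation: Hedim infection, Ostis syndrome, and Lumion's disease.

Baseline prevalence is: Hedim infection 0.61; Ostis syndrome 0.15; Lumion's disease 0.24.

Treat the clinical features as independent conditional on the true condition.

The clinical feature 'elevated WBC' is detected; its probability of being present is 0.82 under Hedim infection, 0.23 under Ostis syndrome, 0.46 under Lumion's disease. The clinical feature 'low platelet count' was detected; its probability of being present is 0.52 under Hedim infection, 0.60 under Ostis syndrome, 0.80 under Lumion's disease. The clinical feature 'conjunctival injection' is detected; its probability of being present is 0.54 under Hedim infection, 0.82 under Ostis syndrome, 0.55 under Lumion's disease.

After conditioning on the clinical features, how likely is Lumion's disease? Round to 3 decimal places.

Multiply each prior by the joint likelihood of the clinical feature pattern:
  Hedim infection: 0.61 × 0.82 × 0.52 × 0.54 = 0.14046
  Ostis syndrome: 0.15 × 0.23 × 0.60 × 0.82 = 0.016974
  Lumion's disease: 0.24 × 0.46 × 0.80 × 0.55 = 0.048576
Normalizing constant Z = 0.14046 + 0.016974 + 0.048576 = 0.20601.
P(Lumion's disease | evidence) = 0.048576 / 0.20601 ≈ 0.236.

0.236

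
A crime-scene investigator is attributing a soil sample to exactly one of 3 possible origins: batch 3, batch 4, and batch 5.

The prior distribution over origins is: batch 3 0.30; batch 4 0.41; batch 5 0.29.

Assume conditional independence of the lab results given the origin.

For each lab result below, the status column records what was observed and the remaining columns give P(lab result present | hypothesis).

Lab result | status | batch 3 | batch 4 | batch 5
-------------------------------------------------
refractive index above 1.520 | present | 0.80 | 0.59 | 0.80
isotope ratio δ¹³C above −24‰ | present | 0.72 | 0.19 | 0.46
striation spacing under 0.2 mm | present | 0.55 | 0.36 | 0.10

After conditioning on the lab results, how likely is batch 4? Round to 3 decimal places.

0.135

By Bayes' rule with conditional independence, the unnormalized weight for each hypothesis is prior × ∏ likelihoods:
  batch 3: 0.30 × 0.80 × 0.72 × 0.55 = 0.09504
  batch 4: 0.41 × 0.59 × 0.19 × 0.36 = 0.016546
  batch 5: 0.29 × 0.80 × 0.46 × 0.10 = 0.010672
The unnormalized weights sum to 0.12226.
P(batch 4 | evidence) = 0.016546 / 0.12226 ≈ 0.135.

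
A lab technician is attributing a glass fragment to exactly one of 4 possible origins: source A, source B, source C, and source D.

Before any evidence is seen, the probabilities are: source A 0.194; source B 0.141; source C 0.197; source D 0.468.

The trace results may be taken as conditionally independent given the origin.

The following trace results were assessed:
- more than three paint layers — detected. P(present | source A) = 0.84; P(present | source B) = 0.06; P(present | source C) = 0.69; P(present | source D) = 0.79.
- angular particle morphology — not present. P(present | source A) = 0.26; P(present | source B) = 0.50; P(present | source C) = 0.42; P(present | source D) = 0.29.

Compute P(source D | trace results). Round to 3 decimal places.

Multiply each prior by the joint likelihood of the trace result pattern (using 1 − P(present | H) for each absent trace result):
  source A: 0.194 × 0.84 × (1 − 0.26) = 0.12059
  source B: 0.141 × 0.06 × (1 − 0.50) = 0.00423
  source C: 0.197 × 0.69 × (1 − 0.42) = 0.078839
  source D: 0.468 × 0.79 × (1 − 0.29) = 0.2625
The unnormalized weights sum to 0.46616.
P(source D | evidence) = 0.2625 / 0.46616 ≈ 0.563.

0.563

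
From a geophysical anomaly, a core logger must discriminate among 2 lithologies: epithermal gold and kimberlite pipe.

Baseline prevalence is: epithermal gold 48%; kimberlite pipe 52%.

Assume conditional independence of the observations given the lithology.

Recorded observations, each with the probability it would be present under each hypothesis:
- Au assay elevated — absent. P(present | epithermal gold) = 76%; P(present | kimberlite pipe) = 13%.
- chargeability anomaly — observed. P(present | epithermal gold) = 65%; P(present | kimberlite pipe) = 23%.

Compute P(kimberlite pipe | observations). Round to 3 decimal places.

0.582

By Bayes' rule with conditional independence, the unnormalized weight for each hypothesis is prior × ∏ likelihoods (using 1 − P(present | H) for each absent observation):
  epithermal gold: 0.48 × (1 − 0.76) × 0.65 = 0.07488
  kimberlite pipe: 0.52 × (1 − 0.13) × 0.23 = 0.10405
The unnormalized weights sum to 0.17893.
P(kimberlite pipe | evidence) = 0.10405 / 0.17893 ≈ 0.582.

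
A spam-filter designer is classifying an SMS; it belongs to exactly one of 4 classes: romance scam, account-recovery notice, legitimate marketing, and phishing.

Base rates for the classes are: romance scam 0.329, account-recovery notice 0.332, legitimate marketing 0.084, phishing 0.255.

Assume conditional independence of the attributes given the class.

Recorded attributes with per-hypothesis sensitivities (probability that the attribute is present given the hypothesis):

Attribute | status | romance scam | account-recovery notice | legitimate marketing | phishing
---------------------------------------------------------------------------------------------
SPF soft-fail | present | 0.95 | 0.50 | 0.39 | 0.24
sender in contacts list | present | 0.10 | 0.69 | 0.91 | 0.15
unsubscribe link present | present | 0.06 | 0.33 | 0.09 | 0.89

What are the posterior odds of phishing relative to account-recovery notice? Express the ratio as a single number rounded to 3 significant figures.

0.216

Posterior odds equal prior odds times the likelihood ratio; only the two competing hypotheses matter.
  phishing: 0.255 × 0.24 × 0.15 × 0.89 = 0.0081702
  account-recovery notice: 0.332 × 0.50 × 0.69 × 0.33 = 0.037798
Odds(phishing : account-recovery notice) = 0.0081702 / 0.037798 ≈ 0.216.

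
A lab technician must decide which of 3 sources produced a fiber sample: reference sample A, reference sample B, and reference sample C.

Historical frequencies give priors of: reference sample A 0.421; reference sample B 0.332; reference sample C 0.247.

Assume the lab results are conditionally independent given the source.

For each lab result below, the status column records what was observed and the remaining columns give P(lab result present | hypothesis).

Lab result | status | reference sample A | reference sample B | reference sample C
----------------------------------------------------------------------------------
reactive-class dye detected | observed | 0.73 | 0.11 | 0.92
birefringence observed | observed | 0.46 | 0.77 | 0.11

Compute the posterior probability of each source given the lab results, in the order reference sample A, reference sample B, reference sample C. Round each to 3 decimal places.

By Bayes' rule with conditional independence, the unnormalized weight for each hypothesis is prior × ∏ likelihoods:
  reference sample A: 0.421 × 0.73 × 0.46 = 0.14137
  reference sample B: 0.332 × 0.11 × 0.77 = 0.02812
  reference sample C: 0.247 × 0.92 × 0.11 = 0.024996
Marginal likelihood of the evidence = 0.19449.
P(reference sample A | evidence) = 0.14137 / 0.19449 ≈ 0.727
P(reference sample B | evidence) = 0.02812 / 0.19449 ≈ 0.145
P(reference sample C | evidence) = 0.024996 / 0.19449 ≈ 0.129

0.727, 0.145, 0.129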